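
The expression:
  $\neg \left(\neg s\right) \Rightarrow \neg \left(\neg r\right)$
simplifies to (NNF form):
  $r \vee \neg s$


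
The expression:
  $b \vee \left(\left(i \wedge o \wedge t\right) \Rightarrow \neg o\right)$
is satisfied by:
  {b: True, o: False, t: False, i: False}
  {b: False, o: False, t: False, i: False}
  {i: True, b: True, o: False, t: False}
  {i: True, b: False, o: False, t: False}
  {b: True, t: True, i: False, o: False}
  {t: True, i: False, o: False, b: False}
  {i: True, t: True, b: True, o: False}
  {i: True, t: True, b: False, o: False}
  {b: True, o: True, i: False, t: False}
  {o: True, i: False, t: False, b: False}
  {b: True, i: True, o: True, t: False}
  {i: True, o: True, b: False, t: False}
  {b: True, t: True, o: True, i: False}
  {t: True, o: True, i: False, b: False}
  {i: True, t: True, o: True, b: True}


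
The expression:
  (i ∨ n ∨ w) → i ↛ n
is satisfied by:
  {i: True, n: False, w: False}
  {n: False, w: False, i: False}
  {i: True, w: True, n: False}


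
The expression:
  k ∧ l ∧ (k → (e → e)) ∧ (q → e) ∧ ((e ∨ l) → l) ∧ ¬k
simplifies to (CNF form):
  False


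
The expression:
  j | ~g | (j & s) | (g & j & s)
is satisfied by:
  {j: True, g: False}
  {g: False, j: False}
  {g: True, j: True}


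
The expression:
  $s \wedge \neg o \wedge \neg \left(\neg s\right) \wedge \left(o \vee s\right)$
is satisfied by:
  {s: True, o: False}


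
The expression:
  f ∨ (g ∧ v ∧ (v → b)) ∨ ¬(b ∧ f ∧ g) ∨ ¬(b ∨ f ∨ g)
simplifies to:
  True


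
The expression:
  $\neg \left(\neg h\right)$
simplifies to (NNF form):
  $h$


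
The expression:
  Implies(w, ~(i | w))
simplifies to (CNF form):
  ~w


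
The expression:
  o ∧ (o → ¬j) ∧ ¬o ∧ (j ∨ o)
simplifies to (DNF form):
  False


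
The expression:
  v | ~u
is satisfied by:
  {v: True, u: False}
  {u: False, v: False}
  {u: True, v: True}


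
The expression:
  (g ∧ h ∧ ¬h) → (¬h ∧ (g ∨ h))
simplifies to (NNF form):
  True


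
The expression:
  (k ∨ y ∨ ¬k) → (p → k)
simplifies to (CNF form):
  k ∨ ¬p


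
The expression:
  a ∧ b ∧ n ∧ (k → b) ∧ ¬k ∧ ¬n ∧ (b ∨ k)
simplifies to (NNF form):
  False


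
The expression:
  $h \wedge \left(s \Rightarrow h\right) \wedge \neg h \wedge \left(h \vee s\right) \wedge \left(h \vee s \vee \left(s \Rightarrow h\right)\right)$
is never true.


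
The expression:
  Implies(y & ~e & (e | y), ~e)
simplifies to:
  True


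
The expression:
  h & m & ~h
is never true.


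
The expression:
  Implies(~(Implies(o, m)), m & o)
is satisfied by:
  {m: True, o: False}
  {o: False, m: False}
  {o: True, m: True}


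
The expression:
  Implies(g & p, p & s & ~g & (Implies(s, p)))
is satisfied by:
  {p: False, g: False}
  {g: True, p: False}
  {p: True, g: False}


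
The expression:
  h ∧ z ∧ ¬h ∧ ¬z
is never true.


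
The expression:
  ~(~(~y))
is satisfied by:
  {y: False}


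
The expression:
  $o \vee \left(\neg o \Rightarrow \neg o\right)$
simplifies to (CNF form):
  $\text{True}$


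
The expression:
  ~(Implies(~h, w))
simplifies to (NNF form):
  ~h & ~w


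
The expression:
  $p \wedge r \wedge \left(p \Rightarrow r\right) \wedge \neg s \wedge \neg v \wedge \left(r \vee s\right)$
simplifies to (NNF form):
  $p \wedge r \wedge \neg s \wedge \neg v$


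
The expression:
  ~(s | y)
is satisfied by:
  {y: False, s: False}


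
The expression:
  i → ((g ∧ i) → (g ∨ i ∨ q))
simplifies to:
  True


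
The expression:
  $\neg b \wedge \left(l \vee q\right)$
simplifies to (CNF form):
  $\neg b \wedge \left(l \vee q\right)$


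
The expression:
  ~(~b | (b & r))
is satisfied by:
  {b: True, r: False}


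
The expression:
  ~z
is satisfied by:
  {z: False}


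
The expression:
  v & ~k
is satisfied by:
  {v: True, k: False}


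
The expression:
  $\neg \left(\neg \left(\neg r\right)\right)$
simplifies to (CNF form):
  $\neg r$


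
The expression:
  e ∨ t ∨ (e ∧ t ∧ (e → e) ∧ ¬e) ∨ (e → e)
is always true.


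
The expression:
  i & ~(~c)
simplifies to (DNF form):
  c & i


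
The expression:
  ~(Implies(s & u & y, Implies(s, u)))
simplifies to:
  False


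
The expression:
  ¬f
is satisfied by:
  {f: False}


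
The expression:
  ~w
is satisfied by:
  {w: False}


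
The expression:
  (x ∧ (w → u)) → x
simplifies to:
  True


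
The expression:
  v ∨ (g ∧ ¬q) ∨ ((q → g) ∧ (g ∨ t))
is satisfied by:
  {v: True, g: True, t: True, q: False}
  {v: True, g: True, t: False, q: False}
  {q: True, v: True, g: True, t: True}
  {q: True, v: True, g: True, t: False}
  {v: True, t: True, g: False, q: False}
  {v: True, t: False, g: False, q: False}
  {v: True, q: True, t: True, g: False}
  {v: True, q: True, t: False, g: False}
  {g: True, t: True, v: False, q: False}
  {g: True, v: False, t: False, q: False}
  {q: True, g: True, t: True, v: False}
  {q: True, g: True, v: False, t: False}
  {t: True, v: False, g: False, q: False}


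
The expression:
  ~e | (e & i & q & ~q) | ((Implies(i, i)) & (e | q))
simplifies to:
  True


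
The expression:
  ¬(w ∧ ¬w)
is always true.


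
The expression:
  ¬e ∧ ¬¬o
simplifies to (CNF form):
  o ∧ ¬e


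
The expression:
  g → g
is always true.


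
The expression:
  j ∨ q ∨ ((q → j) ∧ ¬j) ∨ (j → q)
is always true.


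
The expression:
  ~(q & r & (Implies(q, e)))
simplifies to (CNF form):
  ~e | ~q | ~r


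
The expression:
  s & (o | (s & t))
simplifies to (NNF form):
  s & (o | t)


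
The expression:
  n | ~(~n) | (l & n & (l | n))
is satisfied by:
  {n: True}


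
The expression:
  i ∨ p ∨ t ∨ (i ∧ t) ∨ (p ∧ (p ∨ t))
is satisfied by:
  {i: True, t: True, p: True}
  {i: True, t: True, p: False}
  {i: True, p: True, t: False}
  {i: True, p: False, t: False}
  {t: True, p: True, i: False}
  {t: True, p: False, i: False}
  {p: True, t: False, i: False}


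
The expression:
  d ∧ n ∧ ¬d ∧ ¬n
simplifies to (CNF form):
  False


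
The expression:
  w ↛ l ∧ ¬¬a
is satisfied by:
  {a: True, w: True, l: False}


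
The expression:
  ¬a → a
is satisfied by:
  {a: True}


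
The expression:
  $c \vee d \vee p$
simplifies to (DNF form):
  $c \vee d \vee p$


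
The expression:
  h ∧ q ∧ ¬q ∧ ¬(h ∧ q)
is never true.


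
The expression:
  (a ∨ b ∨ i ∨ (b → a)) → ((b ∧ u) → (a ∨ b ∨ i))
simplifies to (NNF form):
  True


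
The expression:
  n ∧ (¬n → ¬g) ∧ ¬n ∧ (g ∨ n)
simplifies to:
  False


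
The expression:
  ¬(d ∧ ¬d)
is always true.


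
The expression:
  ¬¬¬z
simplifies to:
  ¬z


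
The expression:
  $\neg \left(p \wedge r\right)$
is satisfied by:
  {p: False, r: False}
  {r: True, p: False}
  {p: True, r: False}


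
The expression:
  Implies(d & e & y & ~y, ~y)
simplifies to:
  True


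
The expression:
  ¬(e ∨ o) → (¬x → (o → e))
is always true.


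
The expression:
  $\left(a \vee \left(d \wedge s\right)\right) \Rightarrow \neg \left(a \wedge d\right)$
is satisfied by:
  {d: False, a: False}
  {a: True, d: False}
  {d: True, a: False}


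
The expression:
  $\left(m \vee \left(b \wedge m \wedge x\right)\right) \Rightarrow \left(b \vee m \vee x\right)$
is always true.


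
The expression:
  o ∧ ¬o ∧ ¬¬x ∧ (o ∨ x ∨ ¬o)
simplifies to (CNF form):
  False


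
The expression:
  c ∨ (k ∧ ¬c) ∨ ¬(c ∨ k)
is always true.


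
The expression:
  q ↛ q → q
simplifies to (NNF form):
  True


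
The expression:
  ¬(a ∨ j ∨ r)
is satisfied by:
  {r: False, j: False, a: False}


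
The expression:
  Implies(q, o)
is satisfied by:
  {o: True, q: False}
  {q: False, o: False}
  {q: True, o: True}


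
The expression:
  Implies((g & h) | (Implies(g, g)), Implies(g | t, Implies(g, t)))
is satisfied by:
  {t: True, g: False}
  {g: False, t: False}
  {g: True, t: True}


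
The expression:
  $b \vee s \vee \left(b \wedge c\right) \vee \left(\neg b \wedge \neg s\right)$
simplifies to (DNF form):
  $\text{True}$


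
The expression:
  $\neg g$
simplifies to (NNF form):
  $\neg g$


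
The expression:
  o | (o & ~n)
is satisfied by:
  {o: True}


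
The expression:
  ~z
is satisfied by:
  {z: False}


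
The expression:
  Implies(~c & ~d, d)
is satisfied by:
  {d: True, c: True}
  {d: True, c: False}
  {c: True, d: False}


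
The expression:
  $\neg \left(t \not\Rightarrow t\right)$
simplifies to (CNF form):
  $\text{True}$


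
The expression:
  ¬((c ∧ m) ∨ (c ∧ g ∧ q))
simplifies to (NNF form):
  (¬g ∧ ¬m) ∨ (¬m ∧ ¬q) ∨ ¬c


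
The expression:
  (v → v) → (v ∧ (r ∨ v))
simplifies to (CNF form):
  v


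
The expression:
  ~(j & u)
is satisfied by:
  {u: False, j: False}
  {j: True, u: False}
  {u: True, j: False}


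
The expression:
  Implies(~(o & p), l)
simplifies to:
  l | (o & p)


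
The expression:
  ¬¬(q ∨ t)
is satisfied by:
  {t: True, q: True}
  {t: True, q: False}
  {q: True, t: False}


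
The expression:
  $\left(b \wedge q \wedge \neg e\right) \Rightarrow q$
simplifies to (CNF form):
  $\text{True}$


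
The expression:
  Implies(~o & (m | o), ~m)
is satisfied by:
  {o: True, m: False}
  {m: False, o: False}
  {m: True, o: True}


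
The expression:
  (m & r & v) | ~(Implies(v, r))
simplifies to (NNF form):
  v & (m | ~r)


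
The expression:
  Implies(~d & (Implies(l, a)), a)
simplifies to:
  a | d | l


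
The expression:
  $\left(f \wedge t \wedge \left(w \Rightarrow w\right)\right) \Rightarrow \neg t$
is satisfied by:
  {t: False, f: False}
  {f: True, t: False}
  {t: True, f: False}


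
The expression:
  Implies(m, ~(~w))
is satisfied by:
  {w: True, m: False}
  {m: False, w: False}
  {m: True, w: True}


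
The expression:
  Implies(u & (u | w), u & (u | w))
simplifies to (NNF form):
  True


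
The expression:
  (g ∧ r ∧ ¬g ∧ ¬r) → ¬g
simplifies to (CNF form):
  True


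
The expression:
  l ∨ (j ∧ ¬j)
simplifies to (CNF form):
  l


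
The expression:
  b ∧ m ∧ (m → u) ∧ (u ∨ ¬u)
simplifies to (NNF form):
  b ∧ m ∧ u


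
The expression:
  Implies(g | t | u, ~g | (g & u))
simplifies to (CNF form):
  u | ~g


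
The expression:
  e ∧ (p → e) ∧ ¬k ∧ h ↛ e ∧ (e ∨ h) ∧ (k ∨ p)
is never true.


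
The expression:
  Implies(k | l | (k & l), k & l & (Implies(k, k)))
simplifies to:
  (k & l) | (~k & ~l)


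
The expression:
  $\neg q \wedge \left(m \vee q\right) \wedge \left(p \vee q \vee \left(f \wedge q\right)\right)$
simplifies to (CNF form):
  $m \wedge p \wedge \neg q$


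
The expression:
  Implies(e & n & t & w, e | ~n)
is always true.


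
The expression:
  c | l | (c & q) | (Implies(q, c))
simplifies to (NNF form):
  c | l | ~q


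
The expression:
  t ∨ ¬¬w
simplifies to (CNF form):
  t ∨ w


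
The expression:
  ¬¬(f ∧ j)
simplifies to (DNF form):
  f ∧ j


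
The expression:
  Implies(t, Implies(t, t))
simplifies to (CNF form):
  True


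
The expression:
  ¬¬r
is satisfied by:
  {r: True}


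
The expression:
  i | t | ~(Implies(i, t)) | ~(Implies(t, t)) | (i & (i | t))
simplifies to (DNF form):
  i | t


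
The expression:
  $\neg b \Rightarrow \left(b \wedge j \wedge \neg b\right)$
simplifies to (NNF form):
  $b$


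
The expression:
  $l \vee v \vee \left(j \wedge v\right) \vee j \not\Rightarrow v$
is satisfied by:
  {v: True, l: True, j: True}
  {v: True, l: True, j: False}
  {v: True, j: True, l: False}
  {v: True, j: False, l: False}
  {l: True, j: True, v: False}
  {l: True, j: False, v: False}
  {j: True, l: False, v: False}


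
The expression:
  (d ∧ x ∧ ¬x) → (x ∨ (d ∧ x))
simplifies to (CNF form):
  True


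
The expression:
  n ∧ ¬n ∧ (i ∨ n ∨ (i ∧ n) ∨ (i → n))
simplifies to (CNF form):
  False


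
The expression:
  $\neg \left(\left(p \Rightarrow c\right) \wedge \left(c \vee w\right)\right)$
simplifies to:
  $\neg c \wedge \left(p \vee \neg w\right)$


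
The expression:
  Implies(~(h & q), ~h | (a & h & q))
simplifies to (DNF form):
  q | ~h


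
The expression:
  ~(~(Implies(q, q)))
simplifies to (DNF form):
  True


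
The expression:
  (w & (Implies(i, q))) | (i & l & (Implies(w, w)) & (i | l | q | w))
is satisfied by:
  {q: True, l: True, w: True, i: False}
  {q: True, w: True, l: False, i: False}
  {l: True, w: True, q: False, i: False}
  {w: True, q: False, l: False, i: False}
  {i: True, q: True, w: True, l: True}
  {i: True, q: True, w: True, l: False}
  {i: True, w: True, l: True, q: False}
  {q: True, i: True, l: True, w: False}
  {i: True, l: True, q: False, w: False}


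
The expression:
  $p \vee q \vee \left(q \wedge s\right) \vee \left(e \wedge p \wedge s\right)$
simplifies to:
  $p \vee q$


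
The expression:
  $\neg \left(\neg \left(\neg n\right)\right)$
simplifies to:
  $\neg n$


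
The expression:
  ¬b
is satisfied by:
  {b: False}


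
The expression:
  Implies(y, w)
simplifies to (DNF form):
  w | ~y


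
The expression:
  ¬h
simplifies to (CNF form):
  ¬h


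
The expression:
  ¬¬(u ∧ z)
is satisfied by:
  {z: True, u: True}


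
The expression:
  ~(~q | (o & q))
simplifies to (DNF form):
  q & ~o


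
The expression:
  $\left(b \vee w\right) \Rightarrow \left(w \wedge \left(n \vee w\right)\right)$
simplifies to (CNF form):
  $w \vee \neg b$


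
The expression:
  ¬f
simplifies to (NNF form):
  ¬f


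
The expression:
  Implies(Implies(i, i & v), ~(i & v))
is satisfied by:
  {v: False, i: False}
  {i: True, v: False}
  {v: True, i: False}


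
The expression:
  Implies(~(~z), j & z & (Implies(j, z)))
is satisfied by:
  {j: True, z: False}
  {z: False, j: False}
  {z: True, j: True}


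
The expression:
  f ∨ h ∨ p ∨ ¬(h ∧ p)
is always true.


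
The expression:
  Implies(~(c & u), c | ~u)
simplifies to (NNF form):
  c | ~u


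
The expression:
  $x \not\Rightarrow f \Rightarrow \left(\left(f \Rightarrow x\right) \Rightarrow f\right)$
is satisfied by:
  {f: True, x: False}
  {x: False, f: False}
  {x: True, f: True}


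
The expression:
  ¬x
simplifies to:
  ¬x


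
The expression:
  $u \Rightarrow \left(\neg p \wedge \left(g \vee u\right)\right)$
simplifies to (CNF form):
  $\neg p \vee \neg u$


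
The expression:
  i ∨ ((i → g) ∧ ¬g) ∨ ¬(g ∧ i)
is always true.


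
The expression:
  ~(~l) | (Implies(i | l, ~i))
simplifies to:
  l | ~i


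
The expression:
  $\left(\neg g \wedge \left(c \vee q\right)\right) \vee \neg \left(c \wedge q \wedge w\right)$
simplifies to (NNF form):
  $\neg c \vee \neg g \vee \neg q \vee \neg w$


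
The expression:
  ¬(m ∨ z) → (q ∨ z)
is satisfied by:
  {q: True, m: True, z: True}
  {q: True, m: True, z: False}
  {q: True, z: True, m: False}
  {q: True, z: False, m: False}
  {m: True, z: True, q: False}
  {m: True, z: False, q: False}
  {z: True, m: False, q: False}


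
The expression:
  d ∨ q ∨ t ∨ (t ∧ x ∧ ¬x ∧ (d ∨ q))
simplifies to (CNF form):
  d ∨ q ∨ t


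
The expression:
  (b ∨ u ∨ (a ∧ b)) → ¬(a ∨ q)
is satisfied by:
  {a: False, u: False, q: False, b: False}
  {b: True, a: False, u: False, q: False}
  {q: True, a: False, u: False, b: False}
  {u: True, b: False, a: False, q: False}
  {b: True, u: True, a: False, q: False}
  {a: True, b: False, u: False, q: False}
  {q: True, a: True, b: False, u: False}


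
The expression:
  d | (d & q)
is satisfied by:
  {d: True}


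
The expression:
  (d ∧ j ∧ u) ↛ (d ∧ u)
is never true.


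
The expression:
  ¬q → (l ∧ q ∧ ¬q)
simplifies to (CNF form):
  q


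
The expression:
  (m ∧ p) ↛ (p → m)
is never true.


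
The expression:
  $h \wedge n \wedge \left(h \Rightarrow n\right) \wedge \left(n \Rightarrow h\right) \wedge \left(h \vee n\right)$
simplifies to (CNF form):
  $h \wedge n$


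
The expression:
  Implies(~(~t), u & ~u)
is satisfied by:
  {t: False}


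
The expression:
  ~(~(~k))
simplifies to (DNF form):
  ~k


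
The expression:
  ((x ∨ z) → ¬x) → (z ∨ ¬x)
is always true.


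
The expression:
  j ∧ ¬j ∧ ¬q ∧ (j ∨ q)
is never true.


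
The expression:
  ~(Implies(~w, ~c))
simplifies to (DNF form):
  c & ~w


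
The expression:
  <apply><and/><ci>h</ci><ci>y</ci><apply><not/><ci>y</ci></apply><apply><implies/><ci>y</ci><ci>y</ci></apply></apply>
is never true.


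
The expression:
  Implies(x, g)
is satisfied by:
  {g: True, x: False}
  {x: False, g: False}
  {x: True, g: True}


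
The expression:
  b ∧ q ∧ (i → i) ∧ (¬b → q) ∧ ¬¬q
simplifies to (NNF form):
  b ∧ q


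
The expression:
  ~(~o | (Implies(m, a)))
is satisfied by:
  {m: True, o: True, a: False}


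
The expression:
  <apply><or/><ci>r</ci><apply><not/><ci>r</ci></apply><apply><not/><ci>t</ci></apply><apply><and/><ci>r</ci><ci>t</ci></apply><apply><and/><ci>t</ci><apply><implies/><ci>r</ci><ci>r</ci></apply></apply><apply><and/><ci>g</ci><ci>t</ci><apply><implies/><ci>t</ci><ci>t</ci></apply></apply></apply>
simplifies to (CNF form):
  <true/>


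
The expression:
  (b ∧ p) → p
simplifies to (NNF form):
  True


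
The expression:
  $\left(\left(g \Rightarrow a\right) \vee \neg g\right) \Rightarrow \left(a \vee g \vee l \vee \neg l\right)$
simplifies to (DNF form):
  $\text{True}$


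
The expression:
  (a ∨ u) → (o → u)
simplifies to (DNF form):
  u ∨ ¬a ∨ ¬o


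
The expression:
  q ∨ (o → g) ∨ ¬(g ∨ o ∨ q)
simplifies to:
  g ∨ q ∨ ¬o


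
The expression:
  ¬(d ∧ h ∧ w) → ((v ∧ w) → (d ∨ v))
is always true.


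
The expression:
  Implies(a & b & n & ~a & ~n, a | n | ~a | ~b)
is always true.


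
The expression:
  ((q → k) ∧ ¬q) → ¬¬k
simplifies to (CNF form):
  k ∨ q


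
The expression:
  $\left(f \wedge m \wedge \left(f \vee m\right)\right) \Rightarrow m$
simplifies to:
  $\text{True}$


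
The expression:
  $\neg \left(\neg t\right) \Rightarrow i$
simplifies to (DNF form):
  $i \vee \neg t$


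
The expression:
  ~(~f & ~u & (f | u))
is always true.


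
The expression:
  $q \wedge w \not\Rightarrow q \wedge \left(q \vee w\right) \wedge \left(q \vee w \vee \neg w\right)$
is never true.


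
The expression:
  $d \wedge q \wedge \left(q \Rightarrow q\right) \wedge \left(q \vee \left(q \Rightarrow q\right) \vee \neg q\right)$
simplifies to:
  $d \wedge q$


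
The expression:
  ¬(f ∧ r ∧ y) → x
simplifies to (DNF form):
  x ∨ (f ∧ r ∧ y)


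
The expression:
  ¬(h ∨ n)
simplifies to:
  ¬h ∧ ¬n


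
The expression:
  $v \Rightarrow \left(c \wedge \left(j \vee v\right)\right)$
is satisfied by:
  {c: True, v: False}
  {v: False, c: False}
  {v: True, c: True}


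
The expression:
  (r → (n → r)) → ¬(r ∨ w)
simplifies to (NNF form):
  ¬r ∧ ¬w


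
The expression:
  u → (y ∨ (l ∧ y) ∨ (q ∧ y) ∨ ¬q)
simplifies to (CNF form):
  y ∨ ¬q ∨ ¬u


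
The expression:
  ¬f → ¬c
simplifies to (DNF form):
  f ∨ ¬c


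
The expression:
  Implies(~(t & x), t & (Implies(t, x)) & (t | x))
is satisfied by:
  {t: True, x: True}


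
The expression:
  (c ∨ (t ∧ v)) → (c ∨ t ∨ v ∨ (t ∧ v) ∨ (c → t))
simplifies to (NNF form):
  True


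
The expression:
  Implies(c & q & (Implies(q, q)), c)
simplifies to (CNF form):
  True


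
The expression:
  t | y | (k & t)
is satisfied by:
  {y: True, t: True}
  {y: True, t: False}
  {t: True, y: False}


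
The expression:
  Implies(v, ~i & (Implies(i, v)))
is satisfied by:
  {v: False, i: False}
  {i: True, v: False}
  {v: True, i: False}


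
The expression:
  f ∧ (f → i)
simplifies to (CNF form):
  f ∧ i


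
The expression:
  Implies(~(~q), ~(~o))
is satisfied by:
  {o: True, q: False}
  {q: False, o: False}
  {q: True, o: True}


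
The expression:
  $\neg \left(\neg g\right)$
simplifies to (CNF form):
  $g$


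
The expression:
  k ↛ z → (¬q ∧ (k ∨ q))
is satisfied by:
  {z: True, k: False, q: False}
  {k: False, q: False, z: False}
  {z: True, q: True, k: False}
  {q: True, k: False, z: False}
  {z: True, k: True, q: False}
  {k: True, z: False, q: False}
  {z: True, q: True, k: True}


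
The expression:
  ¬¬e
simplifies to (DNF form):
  e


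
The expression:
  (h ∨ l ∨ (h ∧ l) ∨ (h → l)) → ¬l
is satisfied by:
  {l: False}


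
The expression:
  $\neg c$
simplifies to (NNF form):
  $\neg c$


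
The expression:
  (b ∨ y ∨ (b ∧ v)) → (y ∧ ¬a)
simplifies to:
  (y ∧ ¬a) ∨ (¬b ∧ ¬y)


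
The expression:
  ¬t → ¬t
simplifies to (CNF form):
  True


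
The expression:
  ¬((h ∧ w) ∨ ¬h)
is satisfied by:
  {h: True, w: False}


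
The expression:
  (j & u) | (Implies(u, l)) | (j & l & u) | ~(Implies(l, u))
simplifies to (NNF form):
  j | l | ~u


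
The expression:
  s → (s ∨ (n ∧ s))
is always true.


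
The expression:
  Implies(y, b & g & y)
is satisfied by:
  {b: True, g: True, y: False}
  {b: True, g: False, y: False}
  {g: True, b: False, y: False}
  {b: False, g: False, y: False}
  {b: True, y: True, g: True}


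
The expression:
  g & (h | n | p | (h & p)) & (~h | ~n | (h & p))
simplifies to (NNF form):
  g & (h | n | p) & (p | ~h | ~n)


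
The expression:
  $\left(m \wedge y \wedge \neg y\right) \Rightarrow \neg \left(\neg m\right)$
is always true.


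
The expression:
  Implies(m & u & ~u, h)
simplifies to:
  True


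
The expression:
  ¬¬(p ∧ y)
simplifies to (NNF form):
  p ∧ y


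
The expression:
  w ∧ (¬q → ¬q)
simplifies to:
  w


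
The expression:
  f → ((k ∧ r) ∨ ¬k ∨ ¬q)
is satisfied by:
  {r: True, k: False, q: False, f: False}
  {r: False, k: False, q: False, f: False}
  {f: True, r: True, k: False, q: False}
  {f: True, r: False, k: False, q: False}
  {r: True, q: True, f: False, k: False}
  {q: True, f: False, k: False, r: False}
  {f: True, q: True, r: True, k: False}
  {f: True, q: True, r: False, k: False}
  {r: True, k: True, f: False, q: False}
  {k: True, f: False, q: False, r: False}
  {r: True, f: True, k: True, q: False}
  {f: True, k: True, r: False, q: False}
  {r: True, q: True, k: True, f: False}
  {q: True, k: True, f: False, r: False}
  {f: True, q: True, k: True, r: True}


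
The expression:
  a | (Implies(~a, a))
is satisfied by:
  {a: True}


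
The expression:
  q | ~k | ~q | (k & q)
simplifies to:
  True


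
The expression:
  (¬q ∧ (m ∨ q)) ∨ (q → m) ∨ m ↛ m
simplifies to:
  m ∨ ¬q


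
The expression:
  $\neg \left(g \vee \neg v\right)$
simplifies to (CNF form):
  $v \wedge \neg g$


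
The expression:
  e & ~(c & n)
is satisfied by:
  {e: True, c: False, n: False}
  {e: True, n: True, c: False}
  {e: True, c: True, n: False}


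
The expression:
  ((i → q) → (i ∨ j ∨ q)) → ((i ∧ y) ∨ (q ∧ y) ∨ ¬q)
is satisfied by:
  {y: True, q: False}
  {q: False, y: False}
  {q: True, y: True}


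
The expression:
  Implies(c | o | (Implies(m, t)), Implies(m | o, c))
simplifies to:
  c | (~m & ~o) | (~o & ~t)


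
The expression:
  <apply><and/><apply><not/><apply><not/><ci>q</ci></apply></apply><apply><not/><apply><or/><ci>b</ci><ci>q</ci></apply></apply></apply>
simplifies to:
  <false/>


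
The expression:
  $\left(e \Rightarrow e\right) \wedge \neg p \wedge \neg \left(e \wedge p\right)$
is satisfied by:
  {p: False}


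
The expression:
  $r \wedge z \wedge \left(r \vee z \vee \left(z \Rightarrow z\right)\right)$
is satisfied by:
  {r: True, z: True}


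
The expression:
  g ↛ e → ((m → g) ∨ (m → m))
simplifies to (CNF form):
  True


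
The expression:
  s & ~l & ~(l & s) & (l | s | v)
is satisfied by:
  {s: True, l: False}


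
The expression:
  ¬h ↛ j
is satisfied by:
  {j: True, h: False}
  {h: False, j: False}
  {h: True, j: True}


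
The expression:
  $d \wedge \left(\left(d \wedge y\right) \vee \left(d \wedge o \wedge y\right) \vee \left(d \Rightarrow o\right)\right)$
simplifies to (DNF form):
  $\left(d \wedge o\right) \vee \left(d \wedge y\right)$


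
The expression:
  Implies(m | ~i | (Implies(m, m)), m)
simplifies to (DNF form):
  m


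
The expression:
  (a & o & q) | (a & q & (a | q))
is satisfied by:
  {a: True, q: True}


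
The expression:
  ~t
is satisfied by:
  {t: False}


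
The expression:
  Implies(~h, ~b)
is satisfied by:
  {h: True, b: False}
  {b: False, h: False}
  {b: True, h: True}


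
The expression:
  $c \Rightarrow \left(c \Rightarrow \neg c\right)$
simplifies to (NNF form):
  $\neg c$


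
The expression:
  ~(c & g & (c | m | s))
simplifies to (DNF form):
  ~c | ~g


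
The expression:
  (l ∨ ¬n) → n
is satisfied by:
  {n: True}


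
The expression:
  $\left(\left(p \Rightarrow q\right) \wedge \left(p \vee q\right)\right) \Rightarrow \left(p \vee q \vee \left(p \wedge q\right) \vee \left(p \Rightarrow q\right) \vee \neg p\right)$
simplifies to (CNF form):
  $\text{True}$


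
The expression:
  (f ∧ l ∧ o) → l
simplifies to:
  True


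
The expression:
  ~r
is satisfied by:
  {r: False}


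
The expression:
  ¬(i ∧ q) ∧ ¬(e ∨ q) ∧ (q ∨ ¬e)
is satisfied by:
  {q: False, e: False}


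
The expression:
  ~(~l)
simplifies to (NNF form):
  l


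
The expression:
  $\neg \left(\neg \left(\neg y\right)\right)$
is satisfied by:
  {y: False}


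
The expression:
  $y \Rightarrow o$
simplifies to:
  $o \vee \neg y$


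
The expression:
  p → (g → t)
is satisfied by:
  {t: True, p: False, g: False}
  {p: False, g: False, t: False}
  {g: True, t: True, p: False}
  {g: True, p: False, t: False}
  {t: True, p: True, g: False}
  {p: True, t: False, g: False}
  {g: True, p: True, t: True}


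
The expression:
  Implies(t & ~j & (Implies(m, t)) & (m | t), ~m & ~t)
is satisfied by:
  {j: True, t: False}
  {t: False, j: False}
  {t: True, j: True}


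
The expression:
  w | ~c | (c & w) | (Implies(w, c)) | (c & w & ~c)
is always true.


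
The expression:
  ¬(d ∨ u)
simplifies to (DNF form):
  ¬d ∧ ¬u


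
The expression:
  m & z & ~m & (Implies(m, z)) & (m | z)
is never true.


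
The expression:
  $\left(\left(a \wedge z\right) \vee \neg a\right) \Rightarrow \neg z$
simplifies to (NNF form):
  $\neg z$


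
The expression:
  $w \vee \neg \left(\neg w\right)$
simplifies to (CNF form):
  $w$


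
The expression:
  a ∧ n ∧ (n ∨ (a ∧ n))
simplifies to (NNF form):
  a ∧ n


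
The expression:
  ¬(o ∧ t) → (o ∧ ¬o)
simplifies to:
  o ∧ t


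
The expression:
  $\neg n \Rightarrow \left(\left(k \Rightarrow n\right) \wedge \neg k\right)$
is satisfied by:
  {n: True, k: False}
  {k: False, n: False}
  {k: True, n: True}


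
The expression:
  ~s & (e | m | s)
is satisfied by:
  {m: True, e: True, s: False}
  {m: True, e: False, s: False}
  {e: True, m: False, s: False}


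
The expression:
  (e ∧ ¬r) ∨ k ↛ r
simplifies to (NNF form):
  ¬r ∧ (e ∨ k)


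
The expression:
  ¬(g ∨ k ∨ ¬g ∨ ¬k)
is never true.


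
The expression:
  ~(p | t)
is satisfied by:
  {p: False, t: False}


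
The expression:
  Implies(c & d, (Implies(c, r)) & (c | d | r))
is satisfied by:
  {r: True, c: False, d: False}
  {c: False, d: False, r: False}
  {r: True, d: True, c: False}
  {d: True, c: False, r: False}
  {r: True, c: True, d: False}
  {c: True, r: False, d: False}
  {r: True, d: True, c: True}


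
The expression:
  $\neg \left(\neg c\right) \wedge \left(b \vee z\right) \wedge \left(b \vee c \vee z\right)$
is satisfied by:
  {b: True, z: True, c: True}
  {b: True, c: True, z: False}
  {z: True, c: True, b: False}


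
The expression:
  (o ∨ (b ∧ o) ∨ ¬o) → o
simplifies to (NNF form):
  o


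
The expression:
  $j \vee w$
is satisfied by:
  {w: True, j: True}
  {w: True, j: False}
  {j: True, w: False}


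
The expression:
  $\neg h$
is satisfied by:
  {h: False}


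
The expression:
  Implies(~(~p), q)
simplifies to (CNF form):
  q | ~p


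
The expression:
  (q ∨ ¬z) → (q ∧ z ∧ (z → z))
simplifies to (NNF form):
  z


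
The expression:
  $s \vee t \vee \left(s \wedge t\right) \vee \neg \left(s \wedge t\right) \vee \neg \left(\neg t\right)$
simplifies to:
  $\text{True}$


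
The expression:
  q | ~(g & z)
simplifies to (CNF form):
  q | ~g | ~z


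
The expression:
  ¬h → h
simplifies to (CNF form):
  h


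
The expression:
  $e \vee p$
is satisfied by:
  {e: True, p: True}
  {e: True, p: False}
  {p: True, e: False}


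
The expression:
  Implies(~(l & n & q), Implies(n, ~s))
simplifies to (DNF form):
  ~n | ~s | (l & q)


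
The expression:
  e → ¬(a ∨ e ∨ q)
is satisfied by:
  {e: False}


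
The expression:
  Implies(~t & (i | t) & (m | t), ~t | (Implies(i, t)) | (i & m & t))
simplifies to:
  True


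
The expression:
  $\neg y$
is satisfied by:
  {y: False}


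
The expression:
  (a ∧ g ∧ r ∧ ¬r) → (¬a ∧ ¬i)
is always true.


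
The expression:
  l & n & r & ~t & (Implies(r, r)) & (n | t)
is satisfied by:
  {r: True, n: True, l: True, t: False}


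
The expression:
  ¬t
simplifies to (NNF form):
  ¬t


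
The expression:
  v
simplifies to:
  v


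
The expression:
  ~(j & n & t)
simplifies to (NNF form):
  ~j | ~n | ~t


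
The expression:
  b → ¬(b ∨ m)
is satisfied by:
  {b: False}


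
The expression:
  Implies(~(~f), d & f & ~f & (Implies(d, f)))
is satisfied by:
  {f: False}


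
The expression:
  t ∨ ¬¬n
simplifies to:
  n ∨ t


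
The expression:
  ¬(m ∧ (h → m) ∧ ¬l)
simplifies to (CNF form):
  l ∨ ¬m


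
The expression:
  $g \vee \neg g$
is always true.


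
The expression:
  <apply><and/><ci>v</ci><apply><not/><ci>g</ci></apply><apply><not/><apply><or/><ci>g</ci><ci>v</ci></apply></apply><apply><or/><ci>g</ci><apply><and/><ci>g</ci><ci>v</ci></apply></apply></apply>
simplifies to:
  <false/>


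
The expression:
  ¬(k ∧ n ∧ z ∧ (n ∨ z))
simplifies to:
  ¬k ∨ ¬n ∨ ¬z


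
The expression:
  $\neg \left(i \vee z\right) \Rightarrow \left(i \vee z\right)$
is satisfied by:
  {i: True, z: True}
  {i: True, z: False}
  {z: True, i: False}


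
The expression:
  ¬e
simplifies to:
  ¬e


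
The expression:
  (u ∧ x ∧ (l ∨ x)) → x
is always true.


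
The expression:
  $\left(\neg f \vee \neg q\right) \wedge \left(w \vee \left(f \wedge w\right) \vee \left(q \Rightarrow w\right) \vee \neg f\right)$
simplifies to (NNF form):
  $\neg f \vee \neg q$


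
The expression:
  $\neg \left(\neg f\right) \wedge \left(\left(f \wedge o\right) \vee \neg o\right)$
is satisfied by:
  {f: True}


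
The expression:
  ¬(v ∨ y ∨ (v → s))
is never true.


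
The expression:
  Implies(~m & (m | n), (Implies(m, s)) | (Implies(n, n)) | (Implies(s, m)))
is always true.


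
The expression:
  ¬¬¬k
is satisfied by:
  {k: False}


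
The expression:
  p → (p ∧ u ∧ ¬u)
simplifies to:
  ¬p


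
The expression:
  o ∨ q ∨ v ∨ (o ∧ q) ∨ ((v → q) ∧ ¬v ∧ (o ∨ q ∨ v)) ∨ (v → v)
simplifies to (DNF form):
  True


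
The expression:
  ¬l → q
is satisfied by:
  {q: True, l: True}
  {q: True, l: False}
  {l: True, q: False}


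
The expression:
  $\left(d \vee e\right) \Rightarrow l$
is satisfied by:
  {l: True, e: False, d: False}
  {d: True, l: True, e: False}
  {l: True, e: True, d: False}
  {d: True, l: True, e: True}
  {d: False, e: False, l: False}


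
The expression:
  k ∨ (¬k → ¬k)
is always true.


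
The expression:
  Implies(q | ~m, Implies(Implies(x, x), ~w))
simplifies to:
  ~w | (m & ~q)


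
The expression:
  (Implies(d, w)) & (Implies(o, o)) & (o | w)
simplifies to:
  w | (o & ~d)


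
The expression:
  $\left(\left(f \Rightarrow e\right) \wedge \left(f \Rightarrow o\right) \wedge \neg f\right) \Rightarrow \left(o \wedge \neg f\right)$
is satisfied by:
  {o: True, f: True}
  {o: True, f: False}
  {f: True, o: False}


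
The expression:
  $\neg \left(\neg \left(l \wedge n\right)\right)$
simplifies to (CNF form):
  $l \wedge n$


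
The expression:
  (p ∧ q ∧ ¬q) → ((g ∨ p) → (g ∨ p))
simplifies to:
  True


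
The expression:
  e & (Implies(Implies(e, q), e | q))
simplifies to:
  e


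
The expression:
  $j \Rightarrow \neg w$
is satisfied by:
  {w: False, j: False}
  {j: True, w: False}
  {w: True, j: False}


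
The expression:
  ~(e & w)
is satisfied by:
  {w: False, e: False}
  {e: True, w: False}
  {w: True, e: False}


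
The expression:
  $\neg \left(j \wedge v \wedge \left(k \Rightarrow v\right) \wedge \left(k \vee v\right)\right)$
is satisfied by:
  {v: False, j: False}
  {j: True, v: False}
  {v: True, j: False}


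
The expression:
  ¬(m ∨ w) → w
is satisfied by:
  {m: True, w: True}
  {m: True, w: False}
  {w: True, m: False}


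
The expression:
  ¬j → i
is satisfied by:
  {i: True, j: True}
  {i: True, j: False}
  {j: True, i: False}


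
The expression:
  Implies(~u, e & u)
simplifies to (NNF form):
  u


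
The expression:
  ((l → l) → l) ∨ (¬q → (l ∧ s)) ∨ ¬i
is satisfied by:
  {q: True, l: True, i: False}
  {q: True, l: False, i: False}
  {l: True, q: False, i: False}
  {q: False, l: False, i: False}
  {i: True, q: True, l: True}
  {i: True, q: True, l: False}
  {i: True, l: True, q: False}


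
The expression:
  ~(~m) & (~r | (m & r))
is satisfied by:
  {m: True}


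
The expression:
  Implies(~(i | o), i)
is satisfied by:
  {i: True, o: True}
  {i: True, o: False}
  {o: True, i: False}


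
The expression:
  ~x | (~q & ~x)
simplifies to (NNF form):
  ~x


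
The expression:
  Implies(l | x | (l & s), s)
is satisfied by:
  {s: True, l: False, x: False}
  {x: True, s: True, l: False}
  {s: True, l: True, x: False}
  {x: True, s: True, l: True}
  {x: False, l: False, s: False}


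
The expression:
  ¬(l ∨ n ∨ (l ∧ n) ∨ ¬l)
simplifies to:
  False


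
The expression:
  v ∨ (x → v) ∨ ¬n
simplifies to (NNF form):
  v ∨ ¬n ∨ ¬x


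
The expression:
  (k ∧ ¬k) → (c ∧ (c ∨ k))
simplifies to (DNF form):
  True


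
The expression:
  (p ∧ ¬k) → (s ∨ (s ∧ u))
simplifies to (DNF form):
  k ∨ s ∨ ¬p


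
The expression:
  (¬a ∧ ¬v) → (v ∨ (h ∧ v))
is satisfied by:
  {a: True, v: True}
  {a: True, v: False}
  {v: True, a: False}


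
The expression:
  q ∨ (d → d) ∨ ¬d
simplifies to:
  True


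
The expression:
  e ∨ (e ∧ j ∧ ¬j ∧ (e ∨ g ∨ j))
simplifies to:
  e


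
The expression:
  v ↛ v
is never true.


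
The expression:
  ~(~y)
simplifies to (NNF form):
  y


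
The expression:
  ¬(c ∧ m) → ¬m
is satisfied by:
  {c: True, m: False}
  {m: False, c: False}
  {m: True, c: True}


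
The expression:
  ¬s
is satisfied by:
  {s: False}


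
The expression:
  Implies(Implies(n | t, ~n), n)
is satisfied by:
  {n: True}


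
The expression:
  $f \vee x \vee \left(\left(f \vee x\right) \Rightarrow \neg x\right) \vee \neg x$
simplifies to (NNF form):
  $\text{True}$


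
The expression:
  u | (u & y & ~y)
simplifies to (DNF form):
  u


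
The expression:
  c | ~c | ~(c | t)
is always true.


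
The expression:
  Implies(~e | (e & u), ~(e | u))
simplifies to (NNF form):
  ~u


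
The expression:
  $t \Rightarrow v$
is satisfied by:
  {v: True, t: False}
  {t: False, v: False}
  {t: True, v: True}


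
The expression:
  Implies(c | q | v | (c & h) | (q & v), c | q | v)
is always true.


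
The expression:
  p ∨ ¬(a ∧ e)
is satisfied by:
  {p: True, e: False, a: False}
  {e: False, a: False, p: False}
  {a: True, p: True, e: False}
  {a: True, e: False, p: False}
  {p: True, e: True, a: False}
  {e: True, p: False, a: False}
  {a: True, e: True, p: True}


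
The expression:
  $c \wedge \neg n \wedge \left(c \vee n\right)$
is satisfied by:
  {c: True, n: False}


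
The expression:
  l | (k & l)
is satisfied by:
  {l: True}


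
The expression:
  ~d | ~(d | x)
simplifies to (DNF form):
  ~d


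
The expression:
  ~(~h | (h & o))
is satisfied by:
  {h: True, o: False}


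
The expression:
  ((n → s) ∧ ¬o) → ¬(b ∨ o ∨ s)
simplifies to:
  o ∨ (n ∧ ¬s) ∨ (¬b ∧ ¬s)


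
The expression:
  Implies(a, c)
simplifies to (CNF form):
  c | ~a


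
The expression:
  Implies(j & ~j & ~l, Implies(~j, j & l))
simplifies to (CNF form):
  True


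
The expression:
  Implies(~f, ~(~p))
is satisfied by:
  {p: True, f: True}
  {p: True, f: False}
  {f: True, p: False}


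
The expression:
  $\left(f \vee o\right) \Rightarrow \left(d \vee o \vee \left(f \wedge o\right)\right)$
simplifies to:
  $d \vee o \vee \neg f$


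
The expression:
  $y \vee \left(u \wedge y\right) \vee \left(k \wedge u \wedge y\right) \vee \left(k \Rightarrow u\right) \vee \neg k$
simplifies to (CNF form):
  $u \vee y \vee \neg k$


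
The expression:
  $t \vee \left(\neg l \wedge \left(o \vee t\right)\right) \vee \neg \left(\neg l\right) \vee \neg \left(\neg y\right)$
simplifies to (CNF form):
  $l \vee o \vee t \vee y$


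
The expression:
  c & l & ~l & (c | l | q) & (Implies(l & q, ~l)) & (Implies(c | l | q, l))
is never true.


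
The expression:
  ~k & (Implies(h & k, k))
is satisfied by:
  {k: False}


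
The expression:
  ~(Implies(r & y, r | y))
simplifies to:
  False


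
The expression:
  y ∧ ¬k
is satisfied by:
  {y: True, k: False}


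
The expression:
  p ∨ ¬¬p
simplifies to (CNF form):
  p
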